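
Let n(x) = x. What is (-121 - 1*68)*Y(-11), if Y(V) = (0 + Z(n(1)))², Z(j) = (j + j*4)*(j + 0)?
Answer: -4725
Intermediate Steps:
Z(j) = 5*j² (Z(j) = (j + 4*j)*j = (5*j)*j = 5*j²)
Y(V) = 25 (Y(V) = (0 + 5*1²)² = (0 + 5*1)² = (0 + 5)² = 5² = 25)
(-121 - 1*68)*Y(-11) = (-121 - 1*68)*25 = (-121 - 68)*25 = -189*25 = -4725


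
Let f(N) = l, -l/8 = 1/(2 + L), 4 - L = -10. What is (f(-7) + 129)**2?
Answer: 66049/4 ≈ 16512.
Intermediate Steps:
L = 14 (L = 4 - 1*(-10) = 4 + 10 = 14)
l = -1/2 (l = -8/(2 + 14) = -8/16 = -8*1/16 = -1/2 ≈ -0.50000)
f(N) = -1/2
(f(-7) + 129)**2 = (-1/2 + 129)**2 = (257/2)**2 = 66049/4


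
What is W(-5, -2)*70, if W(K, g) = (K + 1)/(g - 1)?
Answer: 280/3 ≈ 93.333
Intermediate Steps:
W(K, g) = (1 + K)/(-1 + g)
W(-5, -2)*70 = ((1 - 5)/(-1 - 2))*70 = (-4/(-3))*70 = -1/3*(-4)*70 = (4/3)*70 = 280/3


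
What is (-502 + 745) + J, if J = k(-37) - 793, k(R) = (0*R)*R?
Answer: -550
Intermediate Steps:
k(R) = 0 (k(R) = 0*R = 0)
J = -793 (J = 0 - 793 = -793)
(-502 + 745) + J = (-502 + 745) - 793 = 243 - 793 = -550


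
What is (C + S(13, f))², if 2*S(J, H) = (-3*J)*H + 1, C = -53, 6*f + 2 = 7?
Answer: 75625/16 ≈ 4726.6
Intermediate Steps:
f = ⅚ (f = -⅓ + (⅙)*7 = -⅓ + 7/6 = ⅚ ≈ 0.83333)
S(J, H) = ½ - 3*H*J/2 (S(J, H) = ((-3*J)*H + 1)/2 = (-3*H*J + 1)/2 = (1 - 3*H*J)/2 = ½ - 3*H*J/2)
(C + S(13, f))² = (-53 + (½ - 3/2*⅚*13))² = (-53 + (½ - 65/4))² = (-53 - 63/4)² = (-275/4)² = 75625/16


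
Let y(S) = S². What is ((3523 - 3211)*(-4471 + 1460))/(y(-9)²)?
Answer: -313144/2187 ≈ -143.18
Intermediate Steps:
((3523 - 3211)*(-4471 + 1460))/(y(-9)²) = ((3523 - 3211)*(-4471 + 1460))/(((-9)²)²) = (312*(-3011))/(81²) = -939432/6561 = -939432*1/6561 = -313144/2187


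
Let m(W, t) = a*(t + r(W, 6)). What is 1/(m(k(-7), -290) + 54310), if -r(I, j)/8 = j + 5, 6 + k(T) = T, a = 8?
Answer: 1/51286 ≈ 1.9498e-5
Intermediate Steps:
k(T) = -6 + T
r(I, j) = -40 - 8*j (r(I, j) = -8*(j + 5) = -8*(5 + j) = -40 - 8*j)
m(W, t) = -704 + 8*t (m(W, t) = 8*(t + (-40 - 8*6)) = 8*(t + (-40 - 48)) = 8*(t - 88) = 8*(-88 + t) = -704 + 8*t)
1/(m(k(-7), -290) + 54310) = 1/((-704 + 8*(-290)) + 54310) = 1/((-704 - 2320) + 54310) = 1/(-3024 + 54310) = 1/51286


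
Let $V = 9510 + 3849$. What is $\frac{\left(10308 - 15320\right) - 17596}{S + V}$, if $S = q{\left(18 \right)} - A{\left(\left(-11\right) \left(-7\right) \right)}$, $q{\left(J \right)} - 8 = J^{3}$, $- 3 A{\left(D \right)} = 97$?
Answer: $- \frac{33912}{28847} \approx -1.1756$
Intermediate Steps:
$A{\left(D \right)} = - \frac{97}{3}$ ($A{\left(D \right)} = \left(- \frac{1}{3}\right) 97 = - \frac{97}{3}$)
$q{\left(J \right)} = 8 + J^{3}$
$S = \frac{17617}{3}$ ($S = \left(8 + 18^{3}\right) - - \frac{97}{3} = \left(8 + 5832\right) + \frac{97}{3} = 5840 + \frac{97}{3} = \frac{17617}{3} \approx 5872.3$)
$V = 13359$
$\frac{\left(10308 - 15320\right) - 17596}{S + V} = \frac{\left(10308 - 15320\right) - 17596}{\frac{17617}{3} + 13359} = \frac{-5012 - 17596}{\frac{57694}{3}} = \left(-22608\right) \frac{3}{57694} = - \frac{33912}{28847}$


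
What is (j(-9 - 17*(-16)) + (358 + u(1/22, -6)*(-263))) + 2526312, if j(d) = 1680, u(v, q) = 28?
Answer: 2520986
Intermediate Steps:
(j(-9 - 17*(-16)) + (358 + u(1/22, -6)*(-263))) + 2526312 = (1680 + (358 + 28*(-263))) + 2526312 = (1680 + (358 - 7364)) + 2526312 = (1680 - 7006) + 2526312 = -5326 + 2526312 = 2520986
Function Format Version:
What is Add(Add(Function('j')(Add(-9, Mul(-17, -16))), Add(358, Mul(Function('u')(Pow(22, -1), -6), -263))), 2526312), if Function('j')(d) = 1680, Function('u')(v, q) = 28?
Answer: 2520986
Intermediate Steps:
Add(Add(Function('j')(Add(-9, Mul(-17, -16))), Add(358, Mul(Function('u')(Pow(22, -1), -6), -263))), 2526312) = Add(Add(1680, Add(358, Mul(28, -263))), 2526312) = Add(Add(1680, Add(358, -7364)), 2526312) = Add(Add(1680, -7006), 2526312) = Add(-5326, 2526312) = 2520986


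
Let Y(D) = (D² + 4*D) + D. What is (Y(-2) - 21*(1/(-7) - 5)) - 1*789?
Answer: -687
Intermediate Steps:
Y(D) = D² + 5*D
(Y(-2) - 21*(1/(-7) - 5)) - 1*789 = (-2*(5 - 2) - 21*(1/(-7) - 5)) - 1*789 = (-2*3 - 21*(-⅐ - 5)) - 789 = (-6 - 21*(-36/7)) - 789 = (-6 + 108) - 789 = 102 - 789 = -687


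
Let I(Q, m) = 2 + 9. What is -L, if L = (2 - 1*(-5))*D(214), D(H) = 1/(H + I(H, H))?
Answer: -7/225 ≈ -0.031111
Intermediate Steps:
I(Q, m) = 11
D(H) = 1/(11 + H) (D(H) = 1/(H + 11) = 1/(11 + H))
L = 7/225 (L = (2 - 1*(-5))/(11 + 214) = (2 + 5)/225 = 7*(1/225) = 7/225 ≈ 0.031111)
-L = -1*7/225 = -7/225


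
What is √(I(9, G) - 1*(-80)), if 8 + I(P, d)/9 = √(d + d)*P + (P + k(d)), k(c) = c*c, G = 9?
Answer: √(818 + 243*√2) ≈ 34.083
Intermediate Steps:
k(c) = c²
I(P, d) = -72 + 9*P + 9*d² + 9*P*√2*√d (I(P, d) = -72 + 9*(√(d + d)*P + (P + d²)) = -72 + 9*(√(2*d)*P + (P + d²)) = -72 + 9*((√2*√d)*P + (P + d²)) = -72 + 9*(P*√2*√d + (P + d²)) = -72 + 9*(P + d² + P*√2*√d) = -72 + (9*P + 9*d² + 9*P*√2*√d) = -72 + 9*P + 9*d² + 9*P*√2*√d)
√(I(9, G) - 1*(-80)) = √((-72 + 9*9 + 9*9² + 9*9*√2*√9) - 1*(-80)) = √((-72 + 81 + 9*81 + 9*9*√2*3) + 80) = √((-72 + 81 + 729 + 243*√2) + 80) = √((738 + 243*√2) + 80) = √(818 + 243*√2)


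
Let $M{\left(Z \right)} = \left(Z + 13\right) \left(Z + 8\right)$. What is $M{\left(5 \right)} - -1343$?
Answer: $1577$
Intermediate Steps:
$M{\left(Z \right)} = \left(8 + Z\right) \left(13 + Z\right)$ ($M{\left(Z \right)} = \left(13 + Z\right) \left(8 + Z\right) = \left(8 + Z\right) \left(13 + Z\right)$)
$M{\left(5 \right)} - -1343 = \left(104 + 5^{2} + 21 \cdot 5\right) - -1343 = \left(104 + 25 + 105\right) + 1343 = 234 + 1343 = 1577$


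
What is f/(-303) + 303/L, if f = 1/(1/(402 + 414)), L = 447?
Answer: -30327/15049 ≈ -2.0152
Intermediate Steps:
f = 816 (f = 1/(1/816) = 816)
f/(-303) + 303/L = 816/(-303) + 303/447 = 816*(-1/303) + 303*(1/447) = -272/101 + 101/149 = -30327/15049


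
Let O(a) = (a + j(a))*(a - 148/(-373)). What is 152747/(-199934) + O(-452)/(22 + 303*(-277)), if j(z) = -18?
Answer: -420603490931/127705014862 ≈ -3.2936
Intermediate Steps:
O(a) = (-18 + a)*(148/373 + a) (O(a) = (a - 18)*(a - 148/(-373)) = (-18 + a)*(a - 148*(-1/373)) = (-18 + a)*(a + 148/373) = (-18 + a)*(148/373 + a))
152747/(-199934) + O(-452)/(22 + 303*(-277)) = 152747/(-199934) + (-2664/373 + (-452)**2 - 6566/373*(-452))/(22 + 303*(-277)) = 152747*(-1/199934) + (-2664/373 + 204304 + 2967832/373)/(22 - 83931) = -21821/28562 + (79170560/373)/(-83909) = -21821/28562 + (79170560/373)*(-1/83909) = -21821/28562 - 11310080/4471151 = -420603490931/127705014862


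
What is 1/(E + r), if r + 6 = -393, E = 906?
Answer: 1/507 ≈ 0.0019724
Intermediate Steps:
r = -399 (r = -6 - 393 = -399)
1/(E + r) = 1/(906 - 399) = 1/507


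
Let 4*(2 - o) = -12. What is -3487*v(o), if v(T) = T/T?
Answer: -3487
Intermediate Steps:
o = 5 (o = 2 - ¼*(-12) = 2 + 3 = 5)
v(T) = 1
-3487*v(o) = -3487*1 = -3487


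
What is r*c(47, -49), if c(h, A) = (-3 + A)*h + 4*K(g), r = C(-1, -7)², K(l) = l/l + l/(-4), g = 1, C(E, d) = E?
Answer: -2441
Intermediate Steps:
K(l) = 1 - l/4 (K(l) = 1 + l*(-¼) = 1 - l/4)
r = 1 (r = (-1)² = 1)
c(h, A) = 3 + h*(-3 + A) (c(h, A) = (-3 + A)*h + 4*(1 - ¼*1) = h*(-3 + A) + 4*(1 - ¼) = h*(-3 + A) + 4*(¾) = h*(-3 + A) + 3 = 3 + h*(-3 + A))
r*c(47, -49) = 1*(3 - 3*47 - 49*47) = 1*(3 - 141 - 2303) = 1*(-2441) = -2441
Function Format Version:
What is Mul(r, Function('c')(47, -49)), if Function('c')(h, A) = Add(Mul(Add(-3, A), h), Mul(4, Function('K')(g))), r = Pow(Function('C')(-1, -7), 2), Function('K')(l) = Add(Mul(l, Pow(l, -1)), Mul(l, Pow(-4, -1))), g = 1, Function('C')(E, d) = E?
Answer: -2441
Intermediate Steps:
Function('K')(l) = Add(1, Mul(Rational(-1, 4), l)) (Function('K')(l) = Add(1, Mul(l, Rational(-1, 4))) = Add(1, Mul(Rational(-1, 4), l)))
r = 1 (r = Pow(-1, 2) = 1)
Function('c')(h, A) = Add(3, Mul(h, Add(-3, A))) (Function('c')(h, A) = Add(Mul(Add(-3, A), h), Mul(4, Add(1, Mul(Rational(-1, 4), 1)))) = Add(Mul(h, Add(-3, A)), Mul(4, Add(1, Rational(-1, 4)))) = Add(Mul(h, Add(-3, A)), Mul(4, Rational(3, 4))) = Add(Mul(h, Add(-3, A)), 3) = Add(3, Mul(h, Add(-3, A))))
Mul(r, Function('c')(47, -49)) = Mul(1, Add(3, Mul(-3, 47), Mul(-49, 47))) = Mul(1, Add(3, -141, -2303)) = Mul(1, -2441) = -2441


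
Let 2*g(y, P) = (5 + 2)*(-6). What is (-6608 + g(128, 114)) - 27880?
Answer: -34509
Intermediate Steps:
g(y, P) = -21 (g(y, P) = ((5 + 2)*(-6))/2 = (7*(-6))/2 = (½)*(-42) = -21)
(-6608 + g(128, 114)) - 27880 = (-6608 - 21) - 27880 = -6629 - 27880 = -34509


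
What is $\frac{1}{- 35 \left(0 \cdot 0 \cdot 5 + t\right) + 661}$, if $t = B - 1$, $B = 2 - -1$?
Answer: $\frac{1}{591} \approx 0.001692$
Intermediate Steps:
$B = 3$ ($B = 2 + 1 = 3$)
$t = 2$ ($t = 3 - 1 = 2$)
$\frac{1}{- 35 \left(0 \cdot 0 \cdot 5 + t\right) + 661} = \frac{1}{- 35 \left(0 \cdot 0 \cdot 5 + 2\right) + 661} = \frac{1}{- 35 \left(0 \cdot 5 + 2\right) + 661} = \frac{1}{- 35 \left(0 + 2\right) + 661} = \frac{1}{\left(-35\right) 2 + 661} = \frac{1}{-70 + 661} = \frac{1}{591}$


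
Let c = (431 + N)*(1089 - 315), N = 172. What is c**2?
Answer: 217829425284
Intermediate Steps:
c = 466722 (c = (431 + 172)*(1089 - 315) = 603*774 = 466722)
c**2 = 466722**2 = 217829425284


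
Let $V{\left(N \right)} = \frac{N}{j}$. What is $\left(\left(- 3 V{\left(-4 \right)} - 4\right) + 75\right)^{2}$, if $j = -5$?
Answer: $\frac{117649}{25} \approx 4706.0$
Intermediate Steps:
$V{\left(N \right)} = - \frac{N}{5}$ ($V{\left(N \right)} = \frac{N}{-5} = N \left(- \frac{1}{5}\right) = - \frac{N}{5}$)
$\left(\left(- 3 V{\left(-4 \right)} - 4\right) + 75\right)^{2} = \left(\left(- 3 \left(\left(- \frac{1}{5}\right) \left(-4\right)\right) - 4\right) + 75\right)^{2} = \left(\left(\left(-3\right) \frac{4}{5} - 4\right) + 75\right)^{2} = \left(\left(- \frac{12}{5} - 4\right) + 75\right)^{2} = \left(- \frac{32}{5} + 75\right)^{2} = \left(\frac{343}{5}\right)^{2} = \frac{117649}{25}$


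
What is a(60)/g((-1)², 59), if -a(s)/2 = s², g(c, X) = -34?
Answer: 3600/17 ≈ 211.76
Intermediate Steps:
a(s) = -2*s²
a(60)/g((-1)², 59) = -2*60²/(-34) = -2*3600*(-1/34) = -7200*(-1/34) = 3600/17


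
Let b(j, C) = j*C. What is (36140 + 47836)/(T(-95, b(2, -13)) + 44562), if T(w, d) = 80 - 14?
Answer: 6998/3719 ≈ 1.8817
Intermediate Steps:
b(j, C) = C*j
T(w, d) = 66
(36140 + 47836)/(T(-95, b(2, -13)) + 44562) = (36140 + 47836)/(66 + 44562) = 83976/44628 = 83976*(1/44628) = 6998/3719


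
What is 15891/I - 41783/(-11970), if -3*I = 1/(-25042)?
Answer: 2041444630829/1710 ≈ 1.1938e+9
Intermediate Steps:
I = 1/75126 (I = -⅓/(-25042) = -⅓*(-1/25042) = 1/75126 ≈ 1.3311e-5)
15891/I - 41783/(-11970) = 15891/(1/75126) - 41783/(-11970) = 15891*75126 - 41783*(-1/11970) = 1193827266 + 5969/1710 = 2041444630829/1710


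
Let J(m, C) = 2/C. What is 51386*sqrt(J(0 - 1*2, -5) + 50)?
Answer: 102772*sqrt(310)/5 ≈ 3.6190e+5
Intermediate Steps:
51386*sqrt(J(0 - 1*2, -5) + 50) = 51386*sqrt(2/(-5) + 50) = 51386*sqrt(2*(-1/5) + 50) = 51386*sqrt(-2/5 + 50) = 51386*sqrt(248/5) = 51386*(2*sqrt(310)/5) = 102772*sqrt(310)/5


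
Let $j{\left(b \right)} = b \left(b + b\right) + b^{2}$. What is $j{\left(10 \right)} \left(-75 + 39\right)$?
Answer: $-10800$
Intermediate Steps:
$j{\left(b \right)} = 3 b^{2}$ ($j{\left(b \right)} = b 2 b + b^{2} = 2 b^{2} + b^{2} = 3 b^{2}$)
$j{\left(10 \right)} \left(-75 + 39\right) = 3 \cdot 10^{2} \left(-75 + 39\right) = 3 \cdot 100 \left(-36\right) = 300 \left(-36\right) = -10800$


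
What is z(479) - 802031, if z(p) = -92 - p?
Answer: -802602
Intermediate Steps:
z(479) - 802031 = (-92 - 1*479) - 802031 = (-92 - 479) - 802031 = -571 - 802031 = -802602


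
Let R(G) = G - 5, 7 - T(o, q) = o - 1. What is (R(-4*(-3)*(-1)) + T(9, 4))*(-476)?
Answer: 8568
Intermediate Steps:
T(o, q) = 8 - o (T(o, q) = 7 - (o - 1) = 7 - (-1 + o) = 7 + (1 - o) = 8 - o)
R(G) = -5 + G
(R(-4*(-3)*(-1)) + T(9, 4))*(-476) = ((-5 - 4*(-3)*(-1)) + (8 - 1*9))*(-476) = ((-5 + 12*(-1)) + (8 - 9))*(-476) = ((-5 - 12) - 1)*(-476) = (-17 - 1)*(-476) = -18*(-476) = 8568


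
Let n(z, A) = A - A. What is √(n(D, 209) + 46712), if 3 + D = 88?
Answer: 2*√11678 ≈ 216.13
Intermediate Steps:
D = 85 (D = -3 + 88 = 85)
n(z, A) = 0
√(n(D, 209) + 46712) = √(0 + 46712) = √46712 = 2*√11678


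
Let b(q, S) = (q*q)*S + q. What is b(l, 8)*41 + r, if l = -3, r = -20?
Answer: 2809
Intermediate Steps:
b(q, S) = q + S*q² (b(q, S) = q²*S + q = S*q² + q = q + S*q²)
b(l, 8)*41 + r = -3*(1 + 8*(-3))*41 - 20 = -3*(1 - 24)*41 - 20 = -3*(-23)*41 - 20 = 69*41 - 20 = 2829 - 20 = 2809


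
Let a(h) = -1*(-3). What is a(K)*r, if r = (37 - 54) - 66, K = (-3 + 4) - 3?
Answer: -249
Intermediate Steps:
K = -2 (K = 1 - 3 = -2)
r = -83 (r = -17 - 66 = -83)
a(h) = 3
a(K)*r = 3*(-83) = -249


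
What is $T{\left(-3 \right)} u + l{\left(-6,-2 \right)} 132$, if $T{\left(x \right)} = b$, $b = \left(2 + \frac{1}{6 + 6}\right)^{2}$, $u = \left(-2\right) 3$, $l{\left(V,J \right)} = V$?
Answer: $- \frac{19633}{24} \approx -818.04$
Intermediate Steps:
$u = -6$
$b = \frac{625}{144}$ ($b = \left(2 + \frac{1}{12}\right)^{2} = \left(\frac{25}{12}\right)^{2} = \frac{625}{144} \approx 4.3403$)
$T{\left(x \right)} = \frac{625}{144}$
$T{\left(-3 \right)} u + l{\left(-6,-2 \right)} 132 = \frac{625}{144} \left(-6\right) - 792 = - \frac{625}{24} - 792 = - \frac{19633}{24}$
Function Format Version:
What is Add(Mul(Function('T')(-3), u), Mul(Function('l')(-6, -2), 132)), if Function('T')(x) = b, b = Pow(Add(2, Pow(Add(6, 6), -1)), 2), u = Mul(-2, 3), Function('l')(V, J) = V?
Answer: Rational(-19633, 24) ≈ -818.04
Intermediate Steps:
u = -6
b = Rational(625, 144) (b = Pow(Add(2, Pow(12, -1)), 2) = Pow(Add(2, Rational(1, 12)), 2) = Pow(Rational(25, 12), 2) = Rational(625, 144) ≈ 4.3403)
Function('T')(x) = Rational(625, 144)
Add(Mul(Function('T')(-3), u), Mul(Function('l')(-6, -2), 132)) = Add(Mul(Rational(625, 144), -6), Mul(-6, 132)) = Add(Rational(-625, 24), -792) = Rational(-19633, 24)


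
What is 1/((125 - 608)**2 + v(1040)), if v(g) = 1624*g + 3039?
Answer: 1/1925288 ≈ 5.1940e-7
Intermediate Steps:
v(g) = 3039 + 1624*g
1/((125 - 608)**2 + v(1040)) = 1/((125 - 608)**2 + (3039 + 1624*1040)) = 1/((-483)**2 + (3039 + 1688960)) = 1/(233289 + 1691999) = 1/1925288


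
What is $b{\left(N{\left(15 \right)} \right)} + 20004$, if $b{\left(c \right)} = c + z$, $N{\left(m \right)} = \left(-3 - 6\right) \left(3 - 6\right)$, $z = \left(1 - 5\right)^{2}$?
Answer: $20047$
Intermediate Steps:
$z = 16$ ($z = \left(-4\right)^{2} = 16$)
$N{\left(m \right)} = 27$ ($N{\left(m \right)} = \left(-9\right) \left(-3\right) = 27$)
$b{\left(c \right)} = 16 + c$ ($b{\left(c \right)} = c + 16 = 16 + c$)
$b{\left(N{\left(15 \right)} \right)} + 20004 = \left(16 + 27\right) + 20004 = 43 + 20004 = 20047$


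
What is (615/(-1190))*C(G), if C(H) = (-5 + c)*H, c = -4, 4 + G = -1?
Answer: -5535/238 ≈ -23.256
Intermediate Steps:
G = -5 (G = -4 - 1 = -5)
C(H) = -9*H (C(H) = (-5 - 4)*H = -9*H)
(615/(-1190))*C(G) = (615/(-1190))*(-9*(-5)) = (615*(-1/1190))*45 = -123/238*45 = -5535/238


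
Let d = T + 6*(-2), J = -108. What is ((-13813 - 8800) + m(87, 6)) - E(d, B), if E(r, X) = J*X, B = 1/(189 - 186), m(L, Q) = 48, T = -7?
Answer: -22529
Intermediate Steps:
B = 1/3 ≈ 0.33333
d = -19 (d = -7 + 6*(-2) = -7 - 12 = -19)
E(r, X) = -108*X
((-13813 - 8800) + m(87, 6)) - E(d, B) = ((-13813 - 8800) + 48) - (-108)/3 = (-22613 + 48) - 1*(-36) = -22565 + 36 = -22529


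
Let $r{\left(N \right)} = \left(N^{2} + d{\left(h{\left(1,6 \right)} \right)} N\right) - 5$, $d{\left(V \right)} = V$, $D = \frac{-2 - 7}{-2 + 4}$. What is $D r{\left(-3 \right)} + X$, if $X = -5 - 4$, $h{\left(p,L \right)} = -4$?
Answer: $-81$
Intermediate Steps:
$D = - \frac{9}{2} \approx -4.5$
$X = -9$ ($X = -5 - 4 = -9$)
$r{\left(N \right)} = -5 + N^{2} - 4 N$ ($r{\left(N \right)} = \left(N^{2} - 4 N\right) - 5 = -5 + N^{2} - 4 N$)
$D r{\left(-3 \right)} + X = - \frac{9 \left(-5 + \left(-3\right)^{2} - -12\right)}{2} - 9 = - \frac{9 \left(-5 + 9 + 12\right)}{2} - 9 = \left(- \frac{9}{2}\right) 16 - 9 = -72 - 9 = -81$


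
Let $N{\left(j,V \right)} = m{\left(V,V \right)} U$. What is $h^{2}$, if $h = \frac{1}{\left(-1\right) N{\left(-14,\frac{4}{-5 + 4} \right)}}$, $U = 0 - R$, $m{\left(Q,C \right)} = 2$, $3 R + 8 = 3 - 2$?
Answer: $\frac{9}{196} \approx 0.045918$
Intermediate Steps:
$R = - \frac{7}{3}$ ($R = - \frac{8}{3} + \frac{3 - 2}{3} = - \frac{8}{3} + \frac{1}{3} \cdot 1 = - \frac{8}{3} + \frac{1}{3} = - \frac{7}{3} \approx -2.3333$)
$U = \frac{7}{3}$ ($U = 0 - - \frac{7}{3} = 0 + \frac{7}{3} = \frac{7}{3} \approx 2.3333$)
$N{\left(j,V \right)} = \frac{14}{3}$ ($N{\left(j,V \right)} = 2 \cdot \frac{7}{3} = \frac{14}{3}$)
$h = - \frac{3}{14}$ ($h = \frac{1}{\left(-1\right) \frac{14}{3}} = \frac{1}{- \frac{14}{3}} = - \frac{3}{14} \approx -0.21429$)
$h^{2} = \left(- \frac{3}{14}\right)^{2} = \frac{9}{196}$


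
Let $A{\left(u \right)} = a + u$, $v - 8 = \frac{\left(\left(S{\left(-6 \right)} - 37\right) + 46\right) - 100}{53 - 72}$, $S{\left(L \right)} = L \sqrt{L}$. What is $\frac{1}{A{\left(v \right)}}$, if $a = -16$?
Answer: $- \frac{1159}{3937} - \frac{114 i \sqrt{6}}{3937} \approx -0.29439 - 0.070928 i$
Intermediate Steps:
$S{\left(L \right)} = L^{\frac{3}{2}}$
$v = \frac{243}{19} + \frac{6 i \sqrt{6}}{19}$ ($v = 8 + \frac{\left(\left(\left(-6\right)^{\frac{3}{2}} - 37\right) + 46\right) - 100}{53 - 72} = 8 + \frac{\left(\left(- 6 i \sqrt{6} - 37\right) + 46\right) - 100}{-19} = 8 + \left(\left(\left(-37 - 6 i \sqrt{6}\right) + 46\right) - 100\right) \left(- \frac{1}{19}\right) = 8 + \left(\left(9 - 6 i \sqrt{6}\right) - 100\right) \left(- \frac{1}{19}\right) = 8 + \left(-91 - 6 i \sqrt{6}\right) \left(- \frac{1}{19}\right) = 8 + \left(\frac{91}{19} + \frac{6 i \sqrt{6}}{19}\right) = \frac{243}{19} + \frac{6 i \sqrt{6}}{19} \approx 12.789 + 0.77352 i$)
$A{\left(u \right)} = -16 + u$
$\frac{1}{A{\left(v \right)}} = \frac{1}{-16 + \left(\frac{243}{19} + \frac{6 i \sqrt{6}}{19}\right)} = \frac{1}{- \frac{61}{19} + \frac{6 i \sqrt{6}}{19}}$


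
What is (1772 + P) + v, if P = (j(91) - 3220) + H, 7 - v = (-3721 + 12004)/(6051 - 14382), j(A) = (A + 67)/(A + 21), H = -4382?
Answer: -905172377/155512 ≈ -5820.6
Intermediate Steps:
j(A) = (67 + A)/(21 + A)
v = 22200/2777 (v = 7 - (-3721 + 12004)/(6051 - 14382) = 7 - 8283/(-8331) = 7 - 8283*(-1)/8331 = 7 - 1*(-2761/2777) = 7 + 2761/2777 = 22200/2777 ≈ 7.9942)
P = -425633/56 (P = ((67 + 91)/(21 + 91) - 3220) - 4382 = (158/112 - 3220) - 4382 = ((1/112)*158 - 3220) - 4382 = (79/56 - 3220) - 4382 = -180241/56 - 4382 = -425633/56 ≈ -7600.6)
(1772 + P) + v = (1772 - 425633/56) + 22200/2777 = -326401/56 + 22200/2777 = -905172377/155512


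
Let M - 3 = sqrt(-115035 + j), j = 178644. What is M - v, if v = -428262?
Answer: 428265 + sqrt(63609) ≈ 4.2852e+5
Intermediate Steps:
M = 3 + sqrt(63609) (M = 3 + sqrt(-115035 + 178644) = 3 + sqrt(63609) ≈ 255.21)
M - v = (3 + sqrt(63609)) - 1*(-428262) = (3 + sqrt(63609)) + 428262 = 428265 + sqrt(63609)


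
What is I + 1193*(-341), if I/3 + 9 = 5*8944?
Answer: -272680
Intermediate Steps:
I = 134133 (I = -27 + 3*(5*8944) = -27 + 3*44720 = -27 + 134160 = 134133)
I + 1193*(-341) = 134133 + 1193*(-341) = 134133 - 406813 = -272680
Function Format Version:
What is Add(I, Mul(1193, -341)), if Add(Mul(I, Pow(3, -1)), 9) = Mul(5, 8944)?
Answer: -272680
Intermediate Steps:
I = 134133 (I = Add(-27, Mul(3, Mul(5, 8944))) = Add(-27, Mul(3, 44720)) = Add(-27, 134160) = 134133)
Add(I, Mul(1193, -341)) = Add(134133, Mul(1193, -341)) = Add(134133, -406813) = -272680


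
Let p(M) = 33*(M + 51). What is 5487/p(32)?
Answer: 1829/913 ≈ 2.0033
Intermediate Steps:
p(M) = 1683 + 33*M (p(M) = 33*(51 + M) = 1683 + 33*M)
5487/p(32) = 5487/(1683 + 33*32) = 5487/(1683 + 1056) = 5487/2739 = 5487*(1/2739) = 1829/913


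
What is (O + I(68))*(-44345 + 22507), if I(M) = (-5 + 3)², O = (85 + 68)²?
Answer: -511293094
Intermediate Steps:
O = 23409 (O = 153² = 23409)
I(M) = 4 (I(M) = (-2)² = 4)
(O + I(68))*(-44345 + 22507) = (23409 + 4)*(-44345 + 22507) = 23413*(-21838) = -511293094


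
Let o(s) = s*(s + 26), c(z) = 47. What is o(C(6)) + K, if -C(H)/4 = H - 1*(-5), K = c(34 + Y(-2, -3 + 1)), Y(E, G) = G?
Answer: 839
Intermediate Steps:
K = 47
C(H) = -20 - 4*H (C(H) = -4*(H - 1*(-5)) = -4*(H + 5) = -4*(5 + H) = -20 - 4*H)
o(s) = s*(26 + s)
o(C(6)) + K = (-20 - 4*6)*(26 + (-20 - 4*6)) + 47 = (-20 - 24)*(26 + (-20 - 24)) + 47 = -44*(26 - 44) + 47 = -44*(-18) + 47 = 792 + 47 = 839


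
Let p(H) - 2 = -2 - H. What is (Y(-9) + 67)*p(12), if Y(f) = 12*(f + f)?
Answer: 1788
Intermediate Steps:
p(H) = -H (p(H) = 2 + (-2 - H) = -H)
Y(f) = 24*f (Y(f) = 12*(2*f) = 24*f)
(Y(-9) + 67)*p(12) = (24*(-9) + 67)*(-1*12) = (-216 + 67)*(-12) = -149*(-12) = 1788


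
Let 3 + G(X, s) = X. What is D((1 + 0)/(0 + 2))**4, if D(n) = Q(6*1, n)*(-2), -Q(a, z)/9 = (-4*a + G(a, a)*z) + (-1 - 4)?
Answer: 60037250625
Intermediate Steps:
G(X, s) = -3 + X
Q(a, z) = 45 + 36*a - 9*z*(-3 + a) (Q(a, z) = -9*((-4*a + (-3 + a)*z) + (-1 - 4)) = -9*((-4*a + z*(-3 + a)) - 5) = -9*(-5 - 4*a + z*(-3 + a)) = 45 + 36*a - 9*z*(-3 + a))
D(n) = -522 + 54*n (D(n) = (45 + 36*(6*1) - 9*n*(-3 + 6*1))*(-2) = (45 + 36*6 - 9*n*(-3 + 6))*(-2) = (45 + 216 - 9*n*3)*(-2) = (45 + 216 - 27*n)*(-2) = (261 - 27*n)*(-2) = -522 + 54*n)
D((1 + 0)/(0 + 2))**4 = (-522 + 54*((1 + 0)/(0 + 2)))**4 = (-522 + 54*(1/2))**4 = (-522 + 27)**4 = (-495)**4 = 60037250625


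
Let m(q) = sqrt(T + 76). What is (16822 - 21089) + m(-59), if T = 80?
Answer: -4267 + 2*sqrt(39) ≈ -4254.5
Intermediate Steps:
m(q) = 2*sqrt(39) (m(q) = sqrt(80 + 76) = sqrt(156) = 2*sqrt(39))
(16822 - 21089) + m(-59) = (16822 - 21089) + 2*sqrt(39) = -4267 + 2*sqrt(39)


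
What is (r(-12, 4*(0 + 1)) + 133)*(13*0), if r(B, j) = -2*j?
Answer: 0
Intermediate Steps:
(r(-12, 4*(0 + 1)) + 133)*(13*0) = (-8*(0 + 1) + 133)*(13*0) = (-8 + 133)*0 = 125*0 = 0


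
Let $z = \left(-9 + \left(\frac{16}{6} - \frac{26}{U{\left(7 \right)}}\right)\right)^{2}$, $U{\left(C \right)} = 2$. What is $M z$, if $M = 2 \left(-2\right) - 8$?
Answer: $- \frac{13456}{3} \approx -4485.3$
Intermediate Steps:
$M = -12$ ($M = -4 - 8 = -12$)
$z = \frac{3364}{9}$ ($z = \left(-9 + \left(\frac{16}{6} - \frac{26}{2}\right)\right)^{2} = \left(-9 + \left(16 \cdot \frac{1}{6} - 13\right)\right)^{2} = \left(-9 + \left(\frac{8}{3} - 13\right)\right)^{2} = \left(-9 - \frac{31}{3}\right)^{2} = \left(- \frac{58}{3}\right)^{2} = \frac{3364}{9} \approx 373.78$)
$M z = \left(-12\right) \frac{3364}{9} = - \frac{13456}{3}$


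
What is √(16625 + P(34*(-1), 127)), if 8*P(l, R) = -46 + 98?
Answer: √66526/2 ≈ 128.96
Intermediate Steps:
P(l, R) = 13/2 (P(l, R) = (-46 + 98)/8 = (⅛)*52 = 13/2)
√(16625 + P(34*(-1), 127)) = √(16625 + 13/2) = √(33263/2) = √66526/2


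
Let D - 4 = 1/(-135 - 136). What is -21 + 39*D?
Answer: 36546/271 ≈ 134.86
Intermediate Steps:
D = 1083/271 (D = 4 + 1/(-135 - 136) = 4 + 1/(-271) = 4 - 1/271 = 1083/271 ≈ 3.9963)
-21 + 39*D = -21 + 39*(1083/271) = -21 + 42237/271 = 36546/271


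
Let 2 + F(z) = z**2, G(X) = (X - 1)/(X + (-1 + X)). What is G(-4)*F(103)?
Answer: 53035/9 ≈ 5892.8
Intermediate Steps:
G(X) = (-1 + X)/(-1 + 2*X)
F(z) = -2 + z**2
G(-4)*F(103) = ((-1 - 4)/(-1 + 2*(-4)))*(-2 + 103**2) = (-5/(-1 - 8))*(-2 + 10609) = (-5/(-9))*10607 = -1/9*(-5)*10607 = (5/9)*10607 = 53035/9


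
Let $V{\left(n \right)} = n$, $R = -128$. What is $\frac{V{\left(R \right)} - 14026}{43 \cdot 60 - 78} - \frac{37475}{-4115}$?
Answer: $\frac{1183958}{343191} \approx 3.4499$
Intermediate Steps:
$\frac{V{\left(R \right)} - 14026}{43 \cdot 60 - 78} - \frac{37475}{-4115} = \frac{-128 - 14026}{43 \cdot 60 - 78} - \frac{37475}{-4115} = - \frac{14154}{2580 - 78} - - \frac{7495}{823} = - \frac{14154}{2502} + \frac{7495}{823} = \left(-14154\right) \frac{1}{2502} + \frac{7495}{823} = - \frac{2359}{417} + \frac{7495}{823} = \frac{1183958}{343191}$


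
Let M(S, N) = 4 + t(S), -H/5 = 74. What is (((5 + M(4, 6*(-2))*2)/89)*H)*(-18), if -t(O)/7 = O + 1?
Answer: -379620/89 ≈ -4265.4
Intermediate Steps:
H = -370 (H = -5*74 = -370)
t(O) = -7 - 7*O (t(O) = -7*(O + 1) = -7*(1 + O) = -7 - 7*O)
M(S, N) = -3 - 7*S (M(S, N) = 4 + (-7 - 7*S) = -3 - 7*S)
(((5 + M(4, 6*(-2))*2)/89)*H)*(-18) = (((5 + (-3 - 7*4)*2)/89)*(-370))*(-18) = (((5 + (-3 - 28)*2)*(1/89))*(-370))*(-18) = (((5 - 31*2)*(1/89))*(-370))*(-18) = (((5 - 62)*(1/89))*(-370))*(-18) = (-57*1/89*(-370))*(-18) = -57/89*(-370)*(-18) = (21090/89)*(-18) = -379620/89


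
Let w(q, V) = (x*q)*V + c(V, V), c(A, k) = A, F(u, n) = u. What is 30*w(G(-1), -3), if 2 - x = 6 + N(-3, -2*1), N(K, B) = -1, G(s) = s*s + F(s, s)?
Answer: -90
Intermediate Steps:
G(s) = s + s**2 (G(s) = s*s + s = s**2 + s = s + s**2)
x = -3 (x = 2 - (6 - 1) = 2 - 1*5 = 2 - 5 = -3)
w(q, V) = V - 3*V*q (w(q, V) = (-3*q)*V + V = -3*V*q + V = V - 3*V*q)
30*w(G(-1), -3) = 30*(-3*(1 - (-3)*(1 - 1))) = 30*(-3*(1 - (-3)*0)) = 30*(-3*(1 - 3*0)) = 30*(-3*(1 + 0)) = 30*(-3*1) = 30*(-3) = -90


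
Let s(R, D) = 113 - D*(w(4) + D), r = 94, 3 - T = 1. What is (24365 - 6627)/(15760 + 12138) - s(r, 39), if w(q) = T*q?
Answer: 24001149/13949 ≈ 1720.6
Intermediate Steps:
T = 2 (T = 3 - 1*1 = 3 - 1 = 2)
w(q) = 2*q
s(R, D) = 113 - D*(8 + D) (s(R, D) = 113 - D*(2*4 + D) = 113 - D*(8 + D))
(24365 - 6627)/(15760 + 12138) - s(r, 39) = (24365 - 6627)/(15760 + 12138) - (113 - 1*39² - 8*39) = 17738/27898 - (113 - 1*1521 - 312) = 17738*(1/27898) - (113 - 1521 - 312) = 8869/13949 - 1*(-1720) = 8869/13949 + 1720 = 24001149/13949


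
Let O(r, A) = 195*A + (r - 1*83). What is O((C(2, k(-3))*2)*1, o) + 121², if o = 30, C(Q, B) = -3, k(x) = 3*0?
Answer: 20402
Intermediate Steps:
k(x) = 0
O(r, A) = -83 + r + 195*A (O(r, A) = 195*A + (r - 83) = 195*A + (-83 + r) = -83 + r + 195*A)
O((C(2, k(-3))*2)*1, o) + 121² = (-83 - 3*2*1 + 195*30) + 121² = (-83 - 6*1 + 5850) + 14641 = (-83 - 6 + 5850) + 14641 = 5761 + 14641 = 20402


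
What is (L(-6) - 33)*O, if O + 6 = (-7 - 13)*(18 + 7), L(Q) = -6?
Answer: 19734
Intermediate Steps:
O = -506 (O = -6 + (-7 - 13)*(18 + 7) = -6 - 20*25 = -6 - 500 = -506)
(L(-6) - 33)*O = (-6 - 33)*(-506) = -39*(-506) = 19734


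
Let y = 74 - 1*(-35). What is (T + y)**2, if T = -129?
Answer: 400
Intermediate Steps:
y = 109 (y = 74 + 35 = 109)
(T + y)**2 = (-129 + 109)**2 = (-20)**2 = 400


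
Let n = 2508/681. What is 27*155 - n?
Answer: 949159/227 ≈ 4181.3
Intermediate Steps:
n = 836/227 (n = 2508*(1/681) = 836/227 ≈ 3.6828)
27*155 - n = 27*155 - 1*836/227 = 4185 - 836/227 = 949159/227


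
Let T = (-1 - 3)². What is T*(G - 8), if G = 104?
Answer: 1536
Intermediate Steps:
T = 16 (T = (-4)² = 16)
T*(G - 8) = 16*(104 - 8) = 16*96 = 1536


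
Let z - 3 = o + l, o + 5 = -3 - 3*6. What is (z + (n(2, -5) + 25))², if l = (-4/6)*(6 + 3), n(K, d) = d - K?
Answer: 121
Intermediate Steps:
o = -26 (o = -5 + (-3 - 3*6) = -5 + (-3 - 18) = -5 - 21 = -26)
l = -6 (l = -4*⅙*9 = -⅔*9 = -6)
z = -29 (z = 3 + (-26 - 6) = 3 - 32 = -29)
(z + (n(2, -5) + 25))² = (-29 + ((-5 - 1*2) + 25))² = (-29 + ((-5 - 2) + 25))² = (-29 + (-7 + 25))² = (-29 + 18)² = (-11)² = 121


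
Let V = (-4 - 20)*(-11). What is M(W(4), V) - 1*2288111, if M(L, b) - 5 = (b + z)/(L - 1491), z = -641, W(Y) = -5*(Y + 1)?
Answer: -3468768319/1516 ≈ -2.2881e+6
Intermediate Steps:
W(Y) = -5 - 5*Y (W(Y) = -5*(1 + Y) = -5 - 5*Y)
V = 264 (V = -24*(-11) = 264)
M(L, b) = 5 + (-641 + b)/(-1491 + L) (M(L, b) = 5 + (b - 641)/(L - 1491) = 5 + (-641 + b)/(-1491 + L))
M(W(4), V) - 1*2288111 = (-8096 + 264 + 5*(-5 - 5*4))/(-1491 + (-5 - 5*4)) - 1*2288111 = (-8096 + 264 + 5*(-5 - 20))/(-1491 + (-5 - 20)) - 2288111 = (-8096 + 264 + 5*(-25))/(-1491 - 25) - 2288111 = (-8096 + 264 - 125)/(-1516) - 2288111 = -1/1516*(-7957) - 2288111 = 7957/1516 - 2288111 = -3468768319/1516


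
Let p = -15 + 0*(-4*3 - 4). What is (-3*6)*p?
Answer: 270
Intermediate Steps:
p = -15 (p = -15 + 0*(-12 - 4) = -15 + 0*(-16) = -15 + 0 = -15)
(-3*6)*p = -3*6*(-15) = -18*(-15) = 270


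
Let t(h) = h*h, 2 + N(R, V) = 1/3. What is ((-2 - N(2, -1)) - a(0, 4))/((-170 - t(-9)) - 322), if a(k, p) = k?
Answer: 1/1719 ≈ 0.00058173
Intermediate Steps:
N(R, V) = -5/3 (N(R, V) = -2 + 1/3 = -5/3)
t(h) = h**2
((-2 - N(2, -1)) - a(0, 4))/((-170 - t(-9)) - 322) = ((-2 - 1*(-5/3)) - 1*0)/((-170 - 1*(-9)**2) - 322) = ((-2 + 5/3) + 0)/((-170 - 1*81) - 322) = (-1/3 + 0)/((-170 - 81) - 322) = -1/(3*(-251 - 322)) = -1/3/(-573) = -1/3*(-1/573) = 1/1719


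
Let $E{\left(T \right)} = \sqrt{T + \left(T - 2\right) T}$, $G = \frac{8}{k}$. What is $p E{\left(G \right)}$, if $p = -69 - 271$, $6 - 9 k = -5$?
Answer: $- \frac{2040 \sqrt{122}}{11} \approx -2048.4$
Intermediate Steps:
$k = \frac{11}{9}$ ($k = \frac{2}{3} - - \frac{5}{9} = \frac{2}{3} + \frac{5}{9} = \frac{11}{9} \approx 1.2222$)
$p = -340$
$G = \frac{72}{11}$ ($G = \frac{8}{\frac{11}{9}} = 8 \cdot \frac{9}{11} = \frac{72}{11} \approx 6.5455$)
$E{\left(T \right)} = \sqrt{T + T \left(-2 + T\right)}$ ($E{\left(T \right)} = \sqrt{T + \left(-2 + T\right) T} = \sqrt{T + T \left(-2 + T\right)}$)
$p E{\left(G \right)} = - 340 \sqrt{\frac{72 \left(-1 + \frac{72}{11}\right)}{11}} = - 340 \sqrt{\frac{72}{11} \cdot \frac{61}{11}} = - 340 \sqrt{\frac{4392}{121}} = - 340 \frac{6 \sqrt{122}}{11} = - \frac{2040 \sqrt{122}}{11}$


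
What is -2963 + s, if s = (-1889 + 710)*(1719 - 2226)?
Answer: 594790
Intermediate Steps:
s = 597753 (s = -1179*(-507) = 597753)
-2963 + s = -2963 + 597753 = 594790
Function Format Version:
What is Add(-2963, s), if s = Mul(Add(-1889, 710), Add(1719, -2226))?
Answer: 594790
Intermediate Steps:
s = 597753 (s = Mul(-1179, -507) = 597753)
Add(-2963, s) = Add(-2963, 597753) = 594790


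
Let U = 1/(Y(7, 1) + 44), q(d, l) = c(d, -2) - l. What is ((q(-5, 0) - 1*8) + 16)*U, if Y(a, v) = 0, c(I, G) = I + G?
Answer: 1/44 ≈ 0.022727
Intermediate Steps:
c(I, G) = G + I
q(d, l) = -2 + d - l (q(d, l) = (-2 + d) - l = -2 + d - l)
U = 1/44 (U = 1/(0 + 44) = 1/44 ≈ 0.022727)
((q(-5, 0) - 1*8) + 16)*U = (((-2 - 5 - 1*0) - 1*8) + 16)*(1/44) = (((-2 - 5 + 0) - 8) + 16)*(1/44) = ((-7 - 8) + 16)*(1/44) = (-15 + 16)*(1/44) = 1*(1/44) = 1/44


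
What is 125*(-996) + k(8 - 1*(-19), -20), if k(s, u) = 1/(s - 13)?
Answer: -1742999/14 ≈ -1.2450e+5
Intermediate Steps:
k(s, u) = 1/(-13 + s)
125*(-996) + k(8 - 1*(-19), -20) = 125*(-996) + 1/(-13 + (8 - 1*(-19))) = -124500 + 1/(-13 + (8 + 19)) = -124500 + 1/(-13 + 27) = -124500 + 1/14 = -1742999/14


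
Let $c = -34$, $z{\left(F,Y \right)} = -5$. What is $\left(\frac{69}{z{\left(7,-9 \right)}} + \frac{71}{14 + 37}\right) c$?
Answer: $\frac{6328}{15} \approx 421.87$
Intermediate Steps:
$\left(\frac{69}{z{\left(7,-9 \right)}} + \frac{71}{14 + 37}\right) c = \left(\frac{69}{-5} + \frac{71}{14 + 37}\right) \left(-34\right) = \left(69 \left(- \frac{1}{5}\right) + \frac{71}{51}\right) \left(-34\right) = \left(- \frac{69}{5} + 71 \cdot \frac{1}{51}\right) \left(-34\right) = \left(- \frac{69}{5} + \frac{71}{51}\right) \left(-34\right) = \left(- \frac{3164}{255}\right) \left(-34\right) = \frac{6328}{15}$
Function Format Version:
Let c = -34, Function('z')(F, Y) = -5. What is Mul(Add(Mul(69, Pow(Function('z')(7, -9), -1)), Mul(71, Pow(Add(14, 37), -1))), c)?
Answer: Rational(6328, 15) ≈ 421.87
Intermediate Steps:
Mul(Add(Mul(69, Pow(Function('z')(7, -9), -1)), Mul(71, Pow(Add(14, 37), -1))), c) = Mul(Add(Mul(69, Pow(-5, -1)), Mul(71, Pow(Add(14, 37), -1))), -34) = Mul(Add(Mul(69, Rational(-1, 5)), Mul(71, Pow(51, -1))), -34) = Mul(Add(Rational(-69, 5), Mul(71, Rational(1, 51))), -34) = Mul(Add(Rational(-69, 5), Rational(71, 51)), -34) = Mul(Rational(-3164, 255), -34) = Rational(6328, 15)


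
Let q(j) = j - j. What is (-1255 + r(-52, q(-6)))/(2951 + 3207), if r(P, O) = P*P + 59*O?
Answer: 1449/6158 ≈ 0.23530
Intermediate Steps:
q(j) = 0
r(P, O) = P² + 59*O
(-1255 + r(-52, q(-6)))/(2951 + 3207) = (-1255 + ((-52)² + 59*0))/(2951 + 3207) = (-1255 + (2704 + 0))/6158 = (-1255 + 2704)*(1/6158) = 1449*(1/6158) = 1449/6158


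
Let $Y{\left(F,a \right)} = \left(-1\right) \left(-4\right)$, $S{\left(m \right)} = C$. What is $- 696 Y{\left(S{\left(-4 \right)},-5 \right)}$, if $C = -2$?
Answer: $-2784$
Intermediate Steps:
$S{\left(m \right)} = -2$
$Y{\left(F,a \right)} = 4$
$- 696 Y{\left(S{\left(-4 \right)},-5 \right)} = - 696 \cdot 4 = \left(-1\right) 2784 = -2784$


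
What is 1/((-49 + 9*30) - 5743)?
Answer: -1/5522 ≈ -0.00018109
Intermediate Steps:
1/((-49 + 9*30) - 5743) = 1/((-49 + 270) - 5743) = 1/(221 - 5743) = 1/(-5522) = -1/5522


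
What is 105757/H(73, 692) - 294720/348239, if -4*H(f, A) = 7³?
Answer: -147415936652/119445977 ≈ -1234.2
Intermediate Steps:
H(f, A) = -343/4 (H(f, A) = -¼*7³ = -¼*343 = -343/4)
105757/H(73, 692) - 294720/348239 = 105757/(-343/4) - 294720/348239 = 105757*(-4/343) - 294720*1/348239 = -423028/343 - 294720/348239 = -147415936652/119445977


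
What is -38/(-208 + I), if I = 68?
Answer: 19/70 ≈ 0.27143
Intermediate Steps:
-38/(-208 + I) = -38/(-208 + 68) = -38/(-140) = -38*(-1/140) = 19/70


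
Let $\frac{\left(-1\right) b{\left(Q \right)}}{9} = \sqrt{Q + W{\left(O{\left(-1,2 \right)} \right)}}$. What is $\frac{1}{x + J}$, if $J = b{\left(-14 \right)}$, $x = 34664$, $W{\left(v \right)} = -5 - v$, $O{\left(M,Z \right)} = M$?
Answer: $\frac{17332}{600797177} + \frac{27 i \sqrt{2}}{1201594354} \approx 2.8848 \cdot 10^{-5} + 3.1778 \cdot 10^{-8} i$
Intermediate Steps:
$b{\left(Q \right)} = - 9 \sqrt{-4 + Q}$ ($b{\left(Q \right)} = - 9 \sqrt{Q - 4} = - 9 \sqrt{-4 + Q}$)
$J = - 27 i \sqrt{2}$ ($J = - 9 \sqrt{-4 - 14} = - 9 \sqrt{-18} = - 9 \cdot 3 i \sqrt{2} = - 27 i \sqrt{2} \approx - 38.184 i$)
$\frac{1}{x + J} = \frac{1}{34664 - 27 i \sqrt{2}}$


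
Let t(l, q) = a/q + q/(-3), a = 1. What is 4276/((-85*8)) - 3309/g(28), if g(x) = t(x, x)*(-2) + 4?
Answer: -24640741/161330 ≈ -152.74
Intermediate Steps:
t(l, q) = 1/q - q/3 (t(l, q) = 1/q + q/(-3) = 1/q + q*(-1/3) = 1/q - q/3)
g(x) = 4 - 2/x + 2*x/3 (g(x) = (1/x - x/3)*(-2) + 4 = (-2/x + 2*x/3) + 4 = 4 - 2/x + 2*x/3)
4276/((-85*8)) - 3309/g(28) = 4276/((-85*8)) - 3309/(4 - 2/28 + (2/3)*28) = 4276/(-680) - 3309/(4 - 2*1/28 + 56/3) = 4276*(-1/680) - 3309/(4 - 1/14 + 56/3) = -1069/170 - 3309/949/42 = -1069/170 - 3309*42/949 = -1069/170 - 138978/949 = -24640741/161330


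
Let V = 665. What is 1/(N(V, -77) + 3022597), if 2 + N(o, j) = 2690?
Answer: 1/3025285 ≈ 3.3055e-7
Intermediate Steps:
N(o, j) = 2688 (N(o, j) = -2 + 2690 = 2688)
1/(N(V, -77) + 3022597) = 1/(2688 + 3022597) = 1/3025285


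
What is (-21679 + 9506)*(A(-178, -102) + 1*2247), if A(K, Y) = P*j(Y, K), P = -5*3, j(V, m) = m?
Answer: -59854641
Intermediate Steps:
P = -15
A(K, Y) = -15*K
(-21679 + 9506)*(A(-178, -102) + 1*2247) = (-21679 + 9506)*(-15*(-178) + 1*2247) = -12173*(2670 + 2247) = -12173*4917 = -59854641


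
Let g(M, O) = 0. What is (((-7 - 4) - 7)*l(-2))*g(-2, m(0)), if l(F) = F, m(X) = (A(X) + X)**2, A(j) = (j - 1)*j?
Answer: 0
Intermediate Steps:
A(j) = j*(-1 + j) (A(j) = (-1 + j)*j = j*(-1 + j))
m(X) = (X + X*(-1 + X))**2 (m(X) = (X*(-1 + X) + X)**2 = (X + X*(-1 + X))**2)
(((-7 - 4) - 7)*l(-2))*g(-2, m(0)) = (((-7 - 4) - 7)*(-2))*0 = ((-11 - 7)*(-2))*0 = -18*(-2)*0 = 36*0 = 0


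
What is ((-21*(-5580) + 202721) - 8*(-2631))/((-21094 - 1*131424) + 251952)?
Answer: 340949/99434 ≈ 3.4289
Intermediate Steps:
((-21*(-5580) + 202721) - 8*(-2631))/((-21094 - 1*131424) + 251952) = ((117180 + 202721) + 21048)/((-21094 - 131424) + 251952) = (319901 + 21048)/(-152518 + 251952) = 340949/99434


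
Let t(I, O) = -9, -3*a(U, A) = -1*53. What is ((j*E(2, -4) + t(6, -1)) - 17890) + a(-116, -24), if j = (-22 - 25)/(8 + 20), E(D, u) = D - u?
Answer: -751439/42 ≈ -17891.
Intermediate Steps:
a(U, A) = 53/3 (a(U, A) = -(-1)*53/3 = -1/3*(-53) = 53/3)
j = -47/28 ≈ -1.6786
((j*E(2, -4) + t(6, -1)) - 17890) + a(-116, -24) = ((-47*(2 - 1*(-4))/28 - 9) - 17890) + 53/3 = ((-47*(2 + 4)/28 - 9) - 17890) + 53/3 = ((-47/28*6 - 9) - 17890) + 53/3 = ((-141/14 - 9) - 17890) + 53/3 = (-267/14 - 17890) + 53/3 = -250727/14 + 53/3 = -751439/42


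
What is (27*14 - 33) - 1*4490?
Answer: -4145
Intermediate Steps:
(27*14 - 33) - 1*4490 = (378 - 33) - 4490 = 345 - 4490 = -4145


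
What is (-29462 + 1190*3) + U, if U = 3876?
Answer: -22016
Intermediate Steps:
(-29462 + 1190*3) + U = (-29462 + 1190*3) + 3876 = (-29462 + 3570) + 3876 = -25892 + 3876 = -22016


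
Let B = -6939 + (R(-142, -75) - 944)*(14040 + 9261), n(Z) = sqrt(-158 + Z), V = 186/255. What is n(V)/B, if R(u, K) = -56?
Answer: -2*I*sqrt(284070)/1981174815 ≈ -5.3805e-7*I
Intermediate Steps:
V = 62/85 (V = 186*(1/255) = 62/85 ≈ 0.72941)
B = -23307939 (B = -6939 + (-56 - 944)*(14040 + 9261) = -6939 - 1000*23301 = -6939 - 23301000 = -23307939)
n(V)/B = sqrt(-158 + 62/85)/(-23307939) = sqrt(-13368/85)*(-1/23307939) = (2*I*sqrt(284070)/85)*(-1/23307939) = -2*I*sqrt(284070)/1981174815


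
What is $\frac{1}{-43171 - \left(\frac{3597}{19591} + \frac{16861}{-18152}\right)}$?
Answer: $- \frac{32328712}{1395638732015} \approx -2.3164 \cdot 10^{-5}$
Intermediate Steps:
$\frac{1}{-43171 - \left(\frac{3597}{19591} + \frac{16861}{-18152}\right)} = \frac{1}{-43171 - \left(3597 \cdot \frac{1}{19591} + 16861 \left(- \frac{1}{18152}\right)\right)} = \frac{1}{-43171 - \left(\frac{327}{1781} - \frac{16861}{18152}\right)} = \frac{1}{-43171 - - \frac{24093737}{32328712}} = \frac{1}{-43171 + \frac{24093737}{32328712}} = \frac{1}{- \frac{1395638732015}{32328712}} = - \frac{32328712}{1395638732015}$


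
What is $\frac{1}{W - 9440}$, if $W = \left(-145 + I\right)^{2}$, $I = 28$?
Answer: $\frac{1}{4249} \approx 0.00023535$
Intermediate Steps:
$W = 13689$ ($W = \left(-145 + 28\right)^{2} = \left(-117\right)^{2} = 13689$)
$\frac{1}{W - 9440} = \frac{1}{13689 - 9440} = \frac{1}{4249}$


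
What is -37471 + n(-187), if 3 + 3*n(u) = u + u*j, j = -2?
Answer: -112229/3 ≈ -37410.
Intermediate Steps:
n(u) = -1 - u/3 (n(u) = -1 + (u + u*(-2))/3 = -1 + (u - 2*u)/3 = -1 + (-u)/3 = -1 - u/3)
-37471 + n(-187) = -37471 + (-1 - ⅓*(-187)) = -37471 + (-1 + 187/3) = -37471 + 184/3 = -112229/3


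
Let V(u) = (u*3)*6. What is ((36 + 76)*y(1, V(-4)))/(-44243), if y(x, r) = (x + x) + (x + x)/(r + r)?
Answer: -2002/398187 ≈ -0.0050278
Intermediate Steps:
V(u) = 18*u (V(u) = (3*u)*6 = 18*u)
y(x, r) = 2*x + x/r (y(x, r) = 2*x + (2*x)/((2*r)) = 2*x + (2*x)*(1/(2*r)) = 2*x + x/r)
((36 + 76)*y(1, V(-4)))/(-44243) = ((36 + 76)*(2*1 + 1/(18*(-4))))/(-44243) = (112*(2 + 1/(-72)))*(-1/44243) = (112*(2 + 1*(-1/72)))*(-1/44243) = (112*(2 - 1/72))*(-1/44243) = (112*(143/72))*(-1/44243) = (2002/9)*(-1/44243) = -2002/398187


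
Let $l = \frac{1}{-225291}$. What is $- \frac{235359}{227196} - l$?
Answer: $- \frac{5891559697}{5687246004} \approx -1.0359$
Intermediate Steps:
$l = - \frac{1}{225291} \approx -4.4387 \cdot 10^{-6}$
$- \frac{235359}{227196} - l = - \frac{235359}{227196} - - \frac{1}{225291} = \left(-235359\right) \frac{1}{227196} + \frac{1}{225291} = - \frac{26151}{25244} + \frac{1}{225291} = - \frac{5891559697}{5687246004}$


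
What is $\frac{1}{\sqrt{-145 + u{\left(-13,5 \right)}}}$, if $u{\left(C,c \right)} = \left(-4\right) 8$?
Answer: $- \frac{i \sqrt{177}}{177} \approx - 0.075165 i$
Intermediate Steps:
$u{\left(C,c \right)} = -32$
$\frac{1}{\sqrt{-145 + u{\left(-13,5 \right)}}} = \frac{1}{\sqrt{-145 - 32}} = \frac{1}{\sqrt{-177}} = \frac{1}{i \sqrt{177}} = - \frac{i \sqrt{177}}{177}$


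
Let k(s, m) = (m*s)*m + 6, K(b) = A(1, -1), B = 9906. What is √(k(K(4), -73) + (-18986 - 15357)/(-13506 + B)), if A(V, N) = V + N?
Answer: √55943/60 ≈ 3.9420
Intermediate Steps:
A(V, N) = N + V
K(b) = 0 (K(b) = -1 + 1 = 0)
k(s, m) = 6 + s*m² (k(s, m) = s*m² + 6 = 6 + s*m²)
√(k(K(4), -73) + (-18986 - 15357)/(-13506 + B)) = √((6 + 0*(-73)²) + (-18986 - 15357)/(-13506 + 9906)) = √((6 + 0*5329) - 34343/(-3600)) = √((6 + 0) - 34343*(-1/3600)) = √(6 + 34343/3600) = √(55943/3600) = √55943/60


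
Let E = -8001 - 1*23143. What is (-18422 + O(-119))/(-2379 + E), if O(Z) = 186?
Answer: 18236/33523 ≈ 0.54398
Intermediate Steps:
E = -31144 (E = -8001 - 23143 = -31144)
(-18422 + O(-119))/(-2379 + E) = (-18422 + 186)/(-2379 - 31144) = -18236/(-33523) = -18236*(-1/33523) = 18236/33523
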